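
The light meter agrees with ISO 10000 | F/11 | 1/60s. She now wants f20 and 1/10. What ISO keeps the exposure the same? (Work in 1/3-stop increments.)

Aperture: f/11 → f/13 → f/14 → f/16 → f/18 → f/20 — 1 2/3 stops smaller aperture (darker).
Shutter speed: 1/60 → 1/50 → 1/40 → 1/30 → 1/25 → 1/20 → 1/15 → 1/13 → 1/10 — 2 2/3 stops longer (brighter).
Net change so far: 1 stop brighter. Offset with the ISO: 10000 → 8000 → 6400 → 5000.

ISO 5000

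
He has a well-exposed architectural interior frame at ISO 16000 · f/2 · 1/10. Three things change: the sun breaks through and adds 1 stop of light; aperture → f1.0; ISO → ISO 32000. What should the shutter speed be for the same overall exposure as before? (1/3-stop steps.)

1/160s

Scene light: 1 stop brighter.
Aperture: f/2 → f/1.8 → f/1.6 → f/1.4 → f/1.2 → f/1.1 → f/1.0 — 2 stops opened up (brighter).
ISO: 16000 → 20000 → 25600 → 32000 — 1 stop raised (brighter).
Net so far: 4 stops brighter. Shutter speed: 1/10 → 1/13 → 1/15 → 1/20 → 1/25 → 1/30 → 1/40 → 1/50 → 1/60 → 1/80 → 1/100 → 1/125 → 1/160.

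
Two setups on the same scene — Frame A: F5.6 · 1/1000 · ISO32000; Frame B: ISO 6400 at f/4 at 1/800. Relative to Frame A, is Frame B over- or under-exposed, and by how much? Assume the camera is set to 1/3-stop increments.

Aperture: f/5.6 → f/5 → f/4.5 → f/4 — 1 stop larger aperture (brighter).
Shutter speed: 1/1000 → 1/800 — 1/3 stop slower (brighter).
ISO: 32000 → 25600 → 20000 → 16000 → 12800 → 10000 → 8000 → 6400 — 2 1/3 stops dropped (darker).
Net: +1 +1/3 −2 1/3 = −1 stop.

1 stop darker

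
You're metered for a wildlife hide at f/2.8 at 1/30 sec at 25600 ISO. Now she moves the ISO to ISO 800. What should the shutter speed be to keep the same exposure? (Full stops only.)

1 s

ISO: 25600 → 12800 → 6400 → 3200 → 1600 → 800 — 5 stops lower (darker).
Need 5 stops brighter from the shutter speed: 1/30 → 1/15 → 1/8 → 1/4 → 1/2 → 1.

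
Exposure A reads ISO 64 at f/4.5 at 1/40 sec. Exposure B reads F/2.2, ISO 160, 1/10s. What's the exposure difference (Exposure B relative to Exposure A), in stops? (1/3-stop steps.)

Aperture: f/4.5 → f/4 → f/3.5 → f/3.2 → f/2.8 → f/2.5 → f/2.2 — 2 stops wider (brighter).
Shutter speed: 1/40 → 1/30 → 1/25 → 1/20 → 1/15 → 1/13 → 1/10 — 2 stops slower (brighter).
ISO: 64 → 80 → 100 → 125 → 160 — 1 1/3 stops higher (brighter).
Net: +2 +2 +1 1/3 = +5 1/3 stops.

5 1/3 stops brighter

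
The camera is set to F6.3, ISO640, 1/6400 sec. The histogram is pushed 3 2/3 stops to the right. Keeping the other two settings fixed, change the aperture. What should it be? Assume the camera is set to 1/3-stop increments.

f/22

Overexposed by 3 2/3 stops → need 3 2/3 stops darker.
Aperture: f/6.3 → f/7.1 → f/8 → f/9 → f/10 → f/11 → f/13 → f/14 → f/16 → f/18 → f/20 → f/22.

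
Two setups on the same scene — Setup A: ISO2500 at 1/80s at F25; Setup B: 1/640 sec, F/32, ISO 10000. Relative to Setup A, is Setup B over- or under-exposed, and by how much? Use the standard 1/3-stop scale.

1 2/3 stops darker

Aperture: f/25 → f/29 → f/32 — 2/3 stop smaller aperture (darker).
Shutter speed: 1/80 → 1/100 → 1/125 → 1/160 → 1/200 → 1/250 → 1/320 → 1/400 → 1/500 → 1/640 — 3 stops shorter (darker).
ISO: 2500 → 3200 → 4000 → 5000 → 6400 → 8000 → 10000 — 2 stops raised (brighter).
Net: −2/3 −3 +2 = −1 2/3 stops.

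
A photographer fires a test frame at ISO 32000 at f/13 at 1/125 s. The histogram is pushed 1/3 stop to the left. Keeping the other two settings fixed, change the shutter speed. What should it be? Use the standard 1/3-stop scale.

Underexposed by 1/3 stop → need 1/3 stop brighter.
Shutter speed: 1/125 → 1/100.

1/100s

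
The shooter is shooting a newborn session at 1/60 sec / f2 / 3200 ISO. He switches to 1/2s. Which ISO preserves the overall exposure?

Shutter speed: 1/60 → 1/30 → 1/15 → 1/8 → 1/4 → 1/2 — 5 stops longer (brighter).
Need 5 stops darker from the ISO: 3200 → 1600 → 800 → 400 → 200 → 100.

ISO 100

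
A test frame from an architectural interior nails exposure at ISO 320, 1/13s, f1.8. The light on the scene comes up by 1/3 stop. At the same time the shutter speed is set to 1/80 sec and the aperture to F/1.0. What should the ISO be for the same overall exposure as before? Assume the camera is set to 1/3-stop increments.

Scene light: 1/3 stop brighter.
Shutter speed: 1/13 → 1/15 → 1/20 → 1/25 → 1/30 → 1/40 → 1/50 → 1/60 → 1/80 — 2 2/3 stops shorter (darker).
Aperture: f/1.8 → f/1.6 → f/1.4 → f/1.2 → f/1.1 → f/1.0 — 1 2/3 stops opened up (brighter).
Net so far: 2/3 stop darker. ISO: 320 → 400 → 500.

ISO 500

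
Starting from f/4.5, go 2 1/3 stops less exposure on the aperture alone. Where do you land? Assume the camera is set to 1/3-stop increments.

Aperture: f/4.5 → f/5 → f/5.6 → f/6.3 → f/7.1 → f/8 → f/9 → f/10 — 2 1/3 stops stopped down (darker).

f/10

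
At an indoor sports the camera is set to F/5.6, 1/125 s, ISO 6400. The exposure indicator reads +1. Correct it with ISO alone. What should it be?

ISO 3200

Overexposed by 1 stop → need 1 stop darker.
ISO: 6400 → 3200.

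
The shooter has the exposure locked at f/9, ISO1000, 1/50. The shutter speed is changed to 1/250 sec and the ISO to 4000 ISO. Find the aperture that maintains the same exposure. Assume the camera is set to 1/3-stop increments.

f/8

Shutter speed: 1/50 → 1/60 → 1/80 → 1/100 → 1/125 → 1/160 → 1/200 → 1/250 — 2 1/3 stops shorter (darker).
ISO: 1000 → 1250 → 1600 → 2000 → 2500 → 3200 → 4000 — 2 stops raised (brighter).
Net change so far: 1/3 stop darker. Offset with the aperture: f/9 → f/8.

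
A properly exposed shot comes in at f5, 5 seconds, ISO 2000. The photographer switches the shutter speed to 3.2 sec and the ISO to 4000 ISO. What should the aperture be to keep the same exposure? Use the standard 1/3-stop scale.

Shutter speed: 5 → 4 → 3.2 — 2/3 stop faster (darker).
ISO: 2000 → 2500 → 3200 → 4000 — 1 stop raised (brighter).
Net change so far: 1/3 stop brighter. Offset with the aperture: f/5 → f/5.6.

f/5.6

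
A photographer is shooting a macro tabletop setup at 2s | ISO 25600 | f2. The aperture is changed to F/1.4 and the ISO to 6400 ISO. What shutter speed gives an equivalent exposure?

4 s

Aperture: f/2 → f/1.4 — 1 stop opened up (brighter).
ISO: 25600 → 12800 → 6400 — 2 stops dropped (darker).
Net change so far: 1 stop darker. Offset with the shutter speed: 2 → 4.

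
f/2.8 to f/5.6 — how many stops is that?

f/2.8 → f/4 → f/5.6 — count the steps: 2 stops.

2 stops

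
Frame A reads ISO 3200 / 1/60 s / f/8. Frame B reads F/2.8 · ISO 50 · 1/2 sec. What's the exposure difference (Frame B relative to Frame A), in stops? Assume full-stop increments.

2 stops brighter

Aperture: f/8 → f/5.6 → f/4 → f/2.8 — 3 stops wider (brighter).
Shutter speed: 1/60 → 1/30 → 1/15 → 1/8 → 1/4 → 1/2 — 5 stops slower (brighter).
ISO: 3200 → 1600 → 800 → 400 → 200 → 100 → 50 — 6 stops dropped (darker).
Net: +3 +5 −6 = +2 stops.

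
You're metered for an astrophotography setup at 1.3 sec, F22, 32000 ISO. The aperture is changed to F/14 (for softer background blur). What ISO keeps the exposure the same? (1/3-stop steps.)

Aperture: f/22 → f/20 → f/18 → f/16 → f/14 — 1 1/3 stops wider (brighter).
Need 1 1/3 stops darker from the ISO: 32000 → 25600 → 20000 → 16000 → 12800.

ISO 12800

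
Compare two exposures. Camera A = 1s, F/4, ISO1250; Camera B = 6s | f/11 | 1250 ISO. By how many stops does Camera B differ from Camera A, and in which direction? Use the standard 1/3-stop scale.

1/3 stop darker

Aperture: f/4 → f/4.5 → f/5 → f/5.6 → f/6.3 → f/7.1 → f/8 → f/9 → f/10 → f/11 — 3 stops stopped down (darker).
Shutter speed: 1 → 1.3 → 1.6 → 2 → 2.5 → 3.2 → 4 → 5 → 6 — 2 2/3 stops longer (brighter).
ISO: unchanged.
Net: −3 +2 2/3 = −1/3 stops.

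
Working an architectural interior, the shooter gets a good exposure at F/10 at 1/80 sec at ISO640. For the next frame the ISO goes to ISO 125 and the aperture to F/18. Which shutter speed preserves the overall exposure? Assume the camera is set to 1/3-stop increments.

ISO: 640 → 500 → 400 → 320 → 250 → 200 → 160 → 125 — 2 1/3 stops dropped (darker).
Aperture: f/10 → f/11 → f/13 → f/14 → f/16 → f/18 — 1 2/3 stops stopped down (darker).
Net change so far: 4 stops darker. Offset with the shutter speed: 1/80 → 1/60 → 1/50 → 1/40 → 1/30 → 1/25 → 1/20 → 1/15 → 1/13 → 1/10 → 1/8 → 1/6 → 1/5.

1/5s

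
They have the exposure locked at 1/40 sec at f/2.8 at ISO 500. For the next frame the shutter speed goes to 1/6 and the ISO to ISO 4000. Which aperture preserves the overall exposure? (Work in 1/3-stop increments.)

f/20

Shutter speed: 1/40 → 1/30 → 1/25 → 1/20 → 1/15 → 1/13 → 1/10 → 1/8 → 1/6 — 2 2/3 stops slower (brighter).
ISO: 500 → 640 → 800 → 1000 → 1250 → 1600 → 2000 → 2500 → 3200 → 4000 — 3 stops higher (brighter).
Net change so far: 5 2/3 stops brighter. Offset with the aperture: f/2.8 → f/3.2 → f/3.5 → f/4 → f/4.5 → f/5 → f/5.6 → f/6.3 → f/7.1 → f/8 → f/9 → f/10 → f/11 → f/13 → f/14 → f/16 → f/18 → f/20.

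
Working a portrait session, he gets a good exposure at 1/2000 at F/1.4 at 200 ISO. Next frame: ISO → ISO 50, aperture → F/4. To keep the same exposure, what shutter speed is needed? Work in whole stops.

1/60s

ISO: 200 → 100 → 50 — 2 stops lower (darker).
Aperture: f/1.4 → f/2 → f/2.8 → f/4 — 3 stops stopped down (darker).
Net change so far: 5 stops darker. Offset with the shutter speed: 1/2000 → 1/1000 → 1/500 → 1/250 → 1/125 → 1/60.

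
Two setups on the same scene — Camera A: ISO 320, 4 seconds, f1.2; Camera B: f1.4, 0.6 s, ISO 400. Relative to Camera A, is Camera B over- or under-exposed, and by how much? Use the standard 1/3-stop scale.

2 2/3 stops darker

Aperture: f/1.2 → f/1.4 — 1/3 stop stopped down (darker).
Shutter speed: 4 → 3.2 → 2.5 → 2 → 1.6 → 1.3 → 1 → 0.8 → 0.6 — 2 2/3 stops shorter (darker).
ISO: 320 → 400 — 1/3 stop higher (brighter).
Net: −1/3 −2 2/3 +1/3 = −2 2/3 stops.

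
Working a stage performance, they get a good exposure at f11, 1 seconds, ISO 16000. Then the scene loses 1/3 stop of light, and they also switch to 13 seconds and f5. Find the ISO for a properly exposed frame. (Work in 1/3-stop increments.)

Scene light: 1/3 stop darker.
Shutter speed: 1 → 1.3 → 1.6 → 2 → 2.5 → 3.2 → 4 → 5 → 6 → 8 → 10 → 13 — 3 2/3 stops slower (brighter).
Aperture: f/11 → f/10 → f/9 → f/8 → f/7.1 → f/6.3 → f/5.6 → f/5 — 2 1/3 stops larger aperture (brighter).
Net so far: 5 2/3 stops brighter. ISO: 16000 → 12800 → 10000 → 8000 → 6400 → 5000 → 4000 → 3200 → 2500 → 2000 → 1600 → 1250 → 1000 → 800 → 640 → 500 → 400 → 320.

ISO 320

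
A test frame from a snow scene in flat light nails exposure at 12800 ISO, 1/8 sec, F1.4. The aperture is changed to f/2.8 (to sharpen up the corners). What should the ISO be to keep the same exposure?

ISO 51200

Aperture: f/1.4 → f/2 → f/2.8 — 2 stops stopped down (darker).
Need 2 stops brighter from the ISO: 12800 → 25600 → 51200.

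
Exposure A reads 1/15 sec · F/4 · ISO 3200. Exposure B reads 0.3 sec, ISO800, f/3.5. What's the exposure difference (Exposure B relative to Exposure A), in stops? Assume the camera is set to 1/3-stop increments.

2/3 stop brighter

Aperture: f/4 → f/3.5 — 1/3 stop wider (brighter).
Shutter speed: 1/15 → 1/13 → 1/10 → 1/8 → 1/6 → 1/5 → 1/4 → 0.3 — 2 1/3 stops longer (brighter).
ISO: 3200 → 2500 → 2000 → 1600 → 1250 → 1000 → 800 — 2 stops lower (darker).
Net: +1/3 +2 1/3 −2 = +2/3 stops.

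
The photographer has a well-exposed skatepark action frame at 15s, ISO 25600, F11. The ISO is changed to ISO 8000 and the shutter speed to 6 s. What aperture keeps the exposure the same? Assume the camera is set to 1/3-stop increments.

ISO: 25600 → 20000 → 16000 → 12800 → 10000 → 8000 — 1 2/3 stops lower (darker).
Shutter speed: 15 → 13 → 10 → 8 → 6 — 1 1/3 stops faster (darker).
Net change so far: 3 stops darker. Offset with the aperture: f/11 → f/10 → f/9 → f/8 → f/7.1 → f/6.3 → f/5.6 → f/5 → f/4.5 → f/4.

f/4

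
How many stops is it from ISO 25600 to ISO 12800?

25600 → 12800 — count the steps: 1 stop.

1 stop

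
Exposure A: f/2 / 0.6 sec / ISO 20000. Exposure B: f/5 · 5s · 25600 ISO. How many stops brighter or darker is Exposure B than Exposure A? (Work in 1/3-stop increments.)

Aperture: f/2 → f/2.2 → f/2.5 → f/2.8 → f/3.2 → f/3.5 → f/4 → f/4.5 → f/5 — 2 2/3 stops smaller aperture (darker).
Shutter speed: 0.6 → 0.8 → 1 → 1.3 → 1.6 → 2 → 2.5 → 3.2 → 4 → 5 — 3 stops longer (brighter).
ISO: 20000 → 25600 — 1/3 stop raised (brighter).
Net: −2 2/3 +3 +1/3 = +2/3 stops.

2/3 stop brighter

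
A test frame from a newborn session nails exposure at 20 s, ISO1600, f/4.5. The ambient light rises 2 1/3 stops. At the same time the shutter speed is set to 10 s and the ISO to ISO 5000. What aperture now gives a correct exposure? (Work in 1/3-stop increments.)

Scene light: 2 1/3 stops brighter.
Shutter speed: 20 → 15 → 13 → 10 — 1 stop shorter (darker).
ISO: 1600 → 2000 → 2500 → 3200 → 4000 → 5000 — 1 2/3 stops raised (brighter).
Net so far: 3 stops brighter. Aperture: f/4.5 → f/5 → f/5.6 → f/6.3 → f/7.1 → f/8 → f/9 → f/10 → f/11 → f/13.

f/13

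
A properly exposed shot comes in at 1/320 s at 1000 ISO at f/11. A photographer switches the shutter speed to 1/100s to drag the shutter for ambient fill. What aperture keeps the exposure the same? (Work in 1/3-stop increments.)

Shutter speed: 1/320 → 1/250 → 1/200 → 1/160 → 1/125 → 1/100 — 1 2/3 stops longer (brighter).
Need 1 2/3 stops darker from the aperture: f/11 → f/13 → f/14 → f/16 → f/18 → f/20.

f/20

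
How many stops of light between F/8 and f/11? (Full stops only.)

1 stop

f/8 → f/11 — count the steps: 1 stop.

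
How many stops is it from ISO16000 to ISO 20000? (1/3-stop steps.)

16000 → 20000 — count the steps: 1 third-stops = 1/3 stop.

1/3 stop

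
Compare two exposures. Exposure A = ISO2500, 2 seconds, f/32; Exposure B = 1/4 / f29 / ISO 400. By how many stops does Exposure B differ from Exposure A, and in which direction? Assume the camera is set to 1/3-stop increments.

Aperture: f/32 → f/29 — 1/3 stop wider (brighter).
Shutter speed: 2 → 1.6 → 1.3 → 1 → 0.8 → 0.6 → 0.5 → 0.4 → 0.3 → 1/4 — 3 stops shorter (darker).
ISO: 2500 → 2000 → 1600 → 1250 → 1000 → 800 → 640 → 500 → 400 — 2 2/3 stops dropped (darker).
Net: +1/3 −3 −2 2/3 = −5 1/3 stops.

5 1/3 stops darker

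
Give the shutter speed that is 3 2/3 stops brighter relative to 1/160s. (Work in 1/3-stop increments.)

1/13s

Shutter speed: 1/160 → 1/125 → 1/100 → 1/80 → 1/60 → 1/50 → 1/40 → 1/30 → 1/25 → 1/20 → 1/15 → 1/13 — 3 2/3 stops longer (brighter).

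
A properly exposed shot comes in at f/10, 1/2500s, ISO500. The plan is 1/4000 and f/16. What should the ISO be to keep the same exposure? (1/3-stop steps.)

ISO 2000

Shutter speed: 1/2500 → 1/3200 → 1/4000 — 2/3 stop faster (darker).
Aperture: f/10 → f/11 → f/13 → f/14 → f/16 — 1 1/3 stops narrower (darker).
Net change so far: 2 stops darker. Offset with the ISO: 500 → 640 → 800 → 1000 → 1250 → 1600 → 2000.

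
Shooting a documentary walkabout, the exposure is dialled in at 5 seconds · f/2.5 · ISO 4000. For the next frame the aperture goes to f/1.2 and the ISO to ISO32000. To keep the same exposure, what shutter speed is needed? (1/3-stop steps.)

1/6s

Aperture: f/2.5 → f/2.2 → f/2 → f/1.8 → f/1.6 → f/1.4 → f/1.2 — 2 stops opened up (brighter).
ISO: 4000 → 5000 → 6400 → 8000 → 10000 → 12800 → 16000 → 20000 → 25600 → 32000 — 3 stops raised (brighter).
Net change so far: 5 stops brighter. Offset with the shutter speed: 5 → 4 → 3.2 → 2.5 → 2 → 1.6 → 1.3 → 1 → 0.8 → 0.6 → 0.5 → 0.4 → 0.3 → 1/4 → 1/5 → 1/6.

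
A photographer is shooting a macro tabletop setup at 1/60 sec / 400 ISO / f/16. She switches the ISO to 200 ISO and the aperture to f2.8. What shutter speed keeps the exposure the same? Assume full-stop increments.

1/1000s

ISO: 400 → 200 — 1 stop dropped (darker).
Aperture: f/16 → f/11 → f/8 → f/5.6 → f/4 → f/2.8 — 5 stops wider (brighter).
Net change so far: 4 stops brighter. Offset with the shutter speed: 1/60 → 1/125 → 1/250 → 1/500 → 1/1000.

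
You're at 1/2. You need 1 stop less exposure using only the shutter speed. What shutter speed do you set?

1/4s

Shutter speed: 1/2 → 1/4 — 1 stop shorter (darker).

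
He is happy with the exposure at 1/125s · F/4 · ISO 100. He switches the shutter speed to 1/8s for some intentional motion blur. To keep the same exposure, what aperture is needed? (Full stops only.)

f/16

Shutter speed: 1/125 → 1/60 → 1/30 → 1/15 → 1/8 — 4 stops longer (brighter).
Need 4 stops darker from the aperture: f/4 → f/5.6 → f/8 → f/11 → f/16.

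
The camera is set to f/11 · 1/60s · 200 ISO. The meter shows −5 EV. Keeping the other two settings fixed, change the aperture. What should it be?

Underexposed by 5 stops → need 5 stops brighter.
Aperture: f/11 → f/8 → f/5.6 → f/4 → f/2.8 → f/2.

f/2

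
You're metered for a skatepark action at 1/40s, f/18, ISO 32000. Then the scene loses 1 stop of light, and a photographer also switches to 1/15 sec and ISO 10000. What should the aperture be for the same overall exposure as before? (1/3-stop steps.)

Scene light: 1 stop darker.
Shutter speed: 1/40 → 1/30 → 1/25 → 1/20 → 1/15 — 1 1/3 stops longer (brighter).
ISO: 32000 → 25600 → 20000 → 16000 → 12800 → 10000 — 1 2/3 stops dropped (darker).
Net so far: 1 1/3 stops darker. Aperture: f/18 → f/16 → f/14 → f/13 → f/11.

f/11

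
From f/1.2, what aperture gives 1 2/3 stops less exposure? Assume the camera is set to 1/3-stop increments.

f/2.2

Aperture: f/1.2 → f/1.4 → f/1.6 → f/1.8 → f/2 → f/2.2 — 1 2/3 stops stopped down (darker).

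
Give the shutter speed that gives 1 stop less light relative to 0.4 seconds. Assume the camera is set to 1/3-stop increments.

Shutter speed: 0.4 → 0.3 → 1/4 → 1/5 — 1 stop shorter (darker).

1/5s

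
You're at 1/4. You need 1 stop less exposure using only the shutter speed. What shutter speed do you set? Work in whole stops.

Shutter speed: 1/4 → 1/8 — 1 stop faster (darker).

1/8s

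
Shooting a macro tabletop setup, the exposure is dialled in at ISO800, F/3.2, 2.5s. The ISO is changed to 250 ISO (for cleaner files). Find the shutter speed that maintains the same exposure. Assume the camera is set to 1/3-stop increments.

8 s

ISO: 800 → 640 → 500 → 400 → 320 → 250 — 1 2/3 stops dropped (darker).
Need 1 2/3 stops brighter from the shutter speed: 2.5 → 3.2 → 4 → 5 → 6 → 8.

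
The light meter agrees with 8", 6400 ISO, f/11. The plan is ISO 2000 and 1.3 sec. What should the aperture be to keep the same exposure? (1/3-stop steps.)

ISO: 6400 → 5000 → 4000 → 3200 → 2500 → 2000 — 1 2/3 stops lower (darker).
Shutter speed: 8 → 6 → 5 → 4 → 3.2 → 2.5 → 2 → 1.6 → 1.3 — 2 2/3 stops shorter (darker).
Net change so far: 4 1/3 stops darker. Offset with the aperture: f/11 → f/10 → f/9 → f/8 → f/7.1 → f/6.3 → f/5.6 → f/5 → f/4.5 → f/4 → f/3.5 → f/3.2 → f/2.8 → f/2.5.

f/2.5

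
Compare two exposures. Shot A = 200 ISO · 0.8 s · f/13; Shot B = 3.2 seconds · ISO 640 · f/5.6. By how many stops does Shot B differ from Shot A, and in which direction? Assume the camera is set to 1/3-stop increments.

6 stops brighter

Aperture: f/13 → f/11 → f/10 → f/9 → f/8 → f/7.1 → f/6.3 → f/5.6 — 2 1/3 stops larger aperture (brighter).
Shutter speed: 0.8 → 1 → 1.3 → 1.6 → 2 → 2.5 → 3.2 — 2 stops slower (brighter).
ISO: 200 → 250 → 320 → 400 → 500 → 640 — 1 2/3 stops higher (brighter).
Net: +2 1/3 +2 +1 2/3 = +6 stops.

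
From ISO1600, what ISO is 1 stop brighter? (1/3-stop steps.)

ISO: 1600 → 2000 → 2500 → 3200 — 1 stop higher (brighter).

ISO 3200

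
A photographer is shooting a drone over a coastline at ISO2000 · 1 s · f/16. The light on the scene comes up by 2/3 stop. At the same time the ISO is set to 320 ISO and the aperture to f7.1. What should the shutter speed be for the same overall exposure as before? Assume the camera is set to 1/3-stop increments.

Scene light: 2/3 stop brighter.
ISO: 2000 → 1600 → 1250 → 1000 → 800 → 640 → 500 → 400 → 320 — 2 2/3 stops lower (darker).
Aperture: f/16 → f/14 → f/13 → f/11 → f/10 → f/9 → f/8 → f/7.1 — 2 1/3 stops opened up (brighter).
Net so far: 1/3 stop brighter. Shutter speed: 1 → 0.8.

0.8 s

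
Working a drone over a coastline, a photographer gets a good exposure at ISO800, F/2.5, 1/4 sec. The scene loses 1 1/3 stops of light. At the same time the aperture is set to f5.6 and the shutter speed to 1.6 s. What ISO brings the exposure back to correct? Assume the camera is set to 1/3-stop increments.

ISO 1600

Scene light: 1 1/3 stops darker.
Aperture: f/2.5 → f/2.8 → f/3.2 → f/3.5 → f/4 → f/4.5 → f/5 → f/5.6 — 2 1/3 stops smaller aperture (darker).
Shutter speed: 1/4 → 0.3 → 0.4 → 0.5 → 0.6 → 0.8 → 1 → 1.3 → 1.6 — 2 2/3 stops longer (brighter).
Net so far: 1 stop darker. ISO: 800 → 1000 → 1250 → 1600.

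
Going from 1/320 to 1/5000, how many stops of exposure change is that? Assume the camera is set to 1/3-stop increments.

4 stops

1/320 → 1/400 → 1/500 → 1/640 → 1/800 → 1/1000 → 1/1250 → 1/1600 → 1/2000 → 1/2500 → 1/3200 → 1/4000 → 1/5000 — count the steps: 12 third-stops = 4 stops.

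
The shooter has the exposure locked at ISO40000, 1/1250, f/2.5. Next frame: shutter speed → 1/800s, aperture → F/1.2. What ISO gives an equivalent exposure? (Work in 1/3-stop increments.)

ISO 6400

Shutter speed: 1/1250 → 1/1000 → 1/800 — 2/3 stop longer (brighter).
Aperture: f/2.5 → f/2.2 → f/2 → f/1.8 → f/1.6 → f/1.4 → f/1.2 — 2 stops opened up (brighter).
Net change so far: 2 2/3 stops brighter. Offset with the ISO: 40000 → 32000 → 25600 → 20000 → 16000 → 12800 → 10000 → 8000 → 6400.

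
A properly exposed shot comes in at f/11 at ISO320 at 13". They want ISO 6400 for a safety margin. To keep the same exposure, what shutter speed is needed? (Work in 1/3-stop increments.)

0.6 s

ISO: 320 → 400 → 500 → 640 → 800 → 1000 → 1250 → 1600 → 2000 → 2500 → 3200 → 4000 → 5000 → 6400 — 4 1/3 stops higher (brighter).
Need 4 1/3 stops darker from the shutter speed: 13 → 10 → 8 → 6 → 5 → 4 → 3.2 → 2.5 → 2 → 1.6 → 1.3 → 1 → 0.8 → 0.6.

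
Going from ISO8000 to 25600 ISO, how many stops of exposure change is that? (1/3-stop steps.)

1 2/3 stops

8000 → 10000 → 12800 → 16000 → 20000 → 25600 — count the steps: 5 third-stops = 1 2/3 stops.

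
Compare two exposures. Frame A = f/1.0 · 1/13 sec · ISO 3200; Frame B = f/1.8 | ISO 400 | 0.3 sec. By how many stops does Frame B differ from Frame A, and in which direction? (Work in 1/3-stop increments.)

2 2/3 stops darker

Aperture: f/1.0 → f/1.1 → f/1.2 → f/1.4 → f/1.6 → f/1.8 — 1 2/3 stops smaller aperture (darker).
Shutter speed: 1/13 → 1/10 → 1/8 → 1/6 → 1/5 → 1/4 → 0.3 — 2 stops longer (brighter).
ISO: 3200 → 2500 → 2000 → 1600 → 1250 → 1000 → 800 → 640 → 500 → 400 — 3 stops dropped (darker).
Net: −1 2/3 +2 −3 = −2 2/3 stops.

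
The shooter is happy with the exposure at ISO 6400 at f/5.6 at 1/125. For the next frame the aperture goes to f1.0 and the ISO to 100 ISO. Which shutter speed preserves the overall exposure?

Aperture: f/5.6 → f/4 → f/2.8 → f/2 → f/1.4 → f/1.0 — 5 stops opened up (brighter).
ISO: 6400 → 3200 → 1600 → 800 → 400 → 200 → 100 — 6 stops lower (darker).
Net change so far: 1 stop darker. Offset with the shutter speed: 1/125 → 1/60.

1/60s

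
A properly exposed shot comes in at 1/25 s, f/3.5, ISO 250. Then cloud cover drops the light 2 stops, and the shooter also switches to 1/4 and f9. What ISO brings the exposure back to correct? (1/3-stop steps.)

ISO 1000

Scene light: 2 stops darker.
Shutter speed: 1/25 → 1/20 → 1/15 → 1/13 → 1/10 → 1/8 → 1/6 → 1/5 → 1/4 — 2 2/3 stops longer (brighter).
Aperture: f/3.5 → f/4 → f/4.5 → f/5 → f/5.6 → f/6.3 → f/7.1 → f/8 → f/9 — 2 2/3 stops smaller aperture (darker).
Net so far: 2 stops darker. ISO: 250 → 320 → 400 → 500 → 640 → 800 → 1000.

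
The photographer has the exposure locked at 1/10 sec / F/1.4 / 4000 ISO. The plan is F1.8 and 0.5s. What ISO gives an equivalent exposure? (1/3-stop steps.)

Aperture: f/1.4 → f/1.6 → f/1.8 — 2/3 stop smaller aperture (darker).
Shutter speed: 1/10 → 1/8 → 1/6 → 1/5 → 1/4 → 0.3 → 0.4 → 0.5 — 2 1/3 stops slower (brighter).
Net change so far: 1 2/3 stops brighter. Offset with the ISO: 4000 → 3200 → 2500 → 2000 → 1600 → 1250.

ISO 1250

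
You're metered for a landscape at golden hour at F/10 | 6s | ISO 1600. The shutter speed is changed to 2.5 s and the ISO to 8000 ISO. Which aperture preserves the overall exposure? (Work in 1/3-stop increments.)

f/14

Shutter speed: 6 → 5 → 4 → 3.2 → 2.5 — 1 1/3 stops shorter (darker).
ISO: 1600 → 2000 → 2500 → 3200 → 4000 → 5000 → 6400 → 8000 — 2 1/3 stops raised (brighter).
Net change so far: 1 stop brighter. Offset with the aperture: f/10 → f/11 → f/13 → f/14.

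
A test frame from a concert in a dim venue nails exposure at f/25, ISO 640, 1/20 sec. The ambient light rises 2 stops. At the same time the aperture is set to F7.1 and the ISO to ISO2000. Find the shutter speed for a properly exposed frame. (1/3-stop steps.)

Scene light: 2 stops brighter.
Aperture: f/25 → f/22 → f/20 → f/18 → f/16 → f/14 → f/13 → f/11 → f/10 → f/9 → f/8 → f/7.1 — 3 2/3 stops larger aperture (brighter).
ISO: 640 → 800 → 1000 → 1250 → 1600 → 2000 — 1 2/3 stops raised (brighter).
Net so far: 7 1/3 stops brighter. Shutter speed: 1/20 → 1/25 → 1/30 → 1/40 → 1/50 → 1/60 → 1/80 → 1/100 → 1/125 → 1/160 → 1/200 → 1/250 → 1/320 → 1/400 → 1/500 → 1/640 → 1/800 → 1/1000 → 1/1250 → 1/1600 → 1/2000 → 1/2500 → 1/3200.

1/3200s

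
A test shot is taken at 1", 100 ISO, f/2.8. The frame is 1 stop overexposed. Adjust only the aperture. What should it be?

f/4

Overexposed by 1 stop → need 1 stop darker.
Aperture: f/2.8 → f/4.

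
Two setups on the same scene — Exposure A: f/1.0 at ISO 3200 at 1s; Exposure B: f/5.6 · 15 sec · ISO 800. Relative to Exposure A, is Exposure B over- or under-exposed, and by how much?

3 stops darker

Aperture: f/1.0 → f/1.4 → f/2 → f/2.8 → f/4 → f/5.6 — 5 stops smaller aperture (darker).
Shutter speed: 1 → 2 → 4 → 8 → 15 — 4 stops slower (brighter).
ISO: 3200 → 1600 → 800 — 2 stops lower (darker).
Net: −5 +4 −2 = −3 stops.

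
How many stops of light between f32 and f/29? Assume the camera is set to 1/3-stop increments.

f/32 → f/29 — count the steps: 1 third-stops = 1/3 stop.

1/3 stop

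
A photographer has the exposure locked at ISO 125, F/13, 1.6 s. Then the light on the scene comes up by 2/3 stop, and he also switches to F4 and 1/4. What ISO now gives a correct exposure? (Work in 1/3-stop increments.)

ISO 50

Scene light: 2/3 stop brighter.
Aperture: f/13 → f/11 → f/10 → f/9 → f/8 → f/7.1 → f/6.3 → f/5.6 → f/5 → f/4.5 → f/4 — 3 1/3 stops opened up (brighter).
Shutter speed: 1.6 → 1.3 → 1 → 0.8 → 0.6 → 0.5 → 0.4 → 0.3 → 1/4 — 2 2/3 stops faster (darker).
Net so far: 1 1/3 stops brighter. ISO: 125 → 100 → 80 → 64 → 50.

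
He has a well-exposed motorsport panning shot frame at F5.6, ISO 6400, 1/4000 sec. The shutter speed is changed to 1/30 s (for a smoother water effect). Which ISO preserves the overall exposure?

ISO 50

Shutter speed: 1/4000 → 1/2000 → 1/1000 → 1/500 → 1/250 → 1/125 → 1/60 → 1/30 — 7 stops longer (brighter).
Need 7 stops darker from the ISO: 6400 → 3200 → 1600 → 800 → 400 → 200 → 100 → 50.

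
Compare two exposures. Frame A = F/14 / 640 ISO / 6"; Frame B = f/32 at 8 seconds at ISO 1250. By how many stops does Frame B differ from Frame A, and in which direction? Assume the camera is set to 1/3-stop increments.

Aperture: f/14 → f/16 → f/18 → f/20 → f/22 → f/25 → f/29 → f/32 — 2 1/3 stops smaller aperture (darker).
Shutter speed: 6 → 8 — 1/3 stop longer (brighter).
ISO: 640 → 800 → 1000 → 1250 — 1 stop raised (brighter).
Net: −2 1/3 +1/3 +1 = −1 stop.

1 stop darker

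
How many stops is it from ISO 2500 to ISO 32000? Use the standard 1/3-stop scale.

2500 → 3200 → 4000 → 5000 → 6400 → 8000 → 10000 → 12800 → 16000 → 20000 → 25600 → 32000 — count the steps: 11 third-stops = 3 2/3 stops.

3 2/3 stops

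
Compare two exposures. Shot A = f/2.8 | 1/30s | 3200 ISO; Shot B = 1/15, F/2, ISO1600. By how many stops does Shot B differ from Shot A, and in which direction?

1 stop brighter

Aperture: f/2.8 → f/2 — 1 stop opened up (brighter).
Shutter speed: 1/30 → 1/15 — 1 stop slower (brighter).
ISO: 3200 → 1600 — 1 stop dropped (darker).
Net: +1 +1 −1 = +1 stop.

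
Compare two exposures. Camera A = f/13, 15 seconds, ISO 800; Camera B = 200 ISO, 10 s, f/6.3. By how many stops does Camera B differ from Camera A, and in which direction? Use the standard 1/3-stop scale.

Aperture: f/13 → f/11 → f/10 → f/9 → f/8 → f/7.1 → f/6.3 — 2 stops wider (brighter).
Shutter speed: 15 → 13 → 10 — 2/3 stop shorter (darker).
ISO: 800 → 640 → 500 → 400 → 320 → 250 → 200 — 2 stops dropped (darker).
Net: +2 −2/3 −2 = −2/3 stops.

2/3 stop darker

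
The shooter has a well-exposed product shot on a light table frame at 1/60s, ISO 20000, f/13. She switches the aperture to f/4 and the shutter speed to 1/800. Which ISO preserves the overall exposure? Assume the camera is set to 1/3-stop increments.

ISO 25600

Aperture: f/13 → f/11 → f/10 → f/9 → f/8 → f/7.1 → f/6.3 → f/5.6 → f/5 → f/4.5 → f/4 — 3 1/3 stops larger aperture (brighter).
Shutter speed: 1/60 → 1/80 → 1/100 → 1/125 → 1/160 → 1/200 → 1/250 → 1/320 → 1/400 → 1/500 → 1/640 → 1/800 — 3 2/3 stops faster (darker).
Net change so far: 1/3 stop darker. Offset with the ISO: 20000 → 25600.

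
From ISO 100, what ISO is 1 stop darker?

ISO: 100 → 50 — 1 stop dropped (darker).

ISO 50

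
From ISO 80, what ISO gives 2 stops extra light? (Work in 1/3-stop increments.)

ISO: 80 → 100 → 125 → 160 → 200 → 250 → 320 — 2 stops higher (brighter).

ISO 320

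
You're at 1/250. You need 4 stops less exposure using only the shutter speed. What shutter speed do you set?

1/4000s

Shutter speed: 1/250 → 1/500 → 1/1000 → 1/2000 → 1/4000 — 4 stops shorter (darker).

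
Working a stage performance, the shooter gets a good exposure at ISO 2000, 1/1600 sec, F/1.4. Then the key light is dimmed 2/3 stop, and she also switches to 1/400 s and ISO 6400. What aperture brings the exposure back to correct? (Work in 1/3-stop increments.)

Scene light: 2/3 stop darker.
Shutter speed: 1/1600 → 1/1250 → 1/1000 → 1/800 → 1/640 → 1/500 → 1/400 — 2 stops longer (brighter).
ISO: 2000 → 2500 → 3200 → 4000 → 5000 → 6400 — 1 2/3 stops raised (brighter).
Net so far: 3 stops brighter. Aperture: f/1.4 → f/1.6 → f/1.8 → f/2 → f/2.2 → f/2.5 → f/2.8 → f/3.2 → f/3.5 → f/4.

f/4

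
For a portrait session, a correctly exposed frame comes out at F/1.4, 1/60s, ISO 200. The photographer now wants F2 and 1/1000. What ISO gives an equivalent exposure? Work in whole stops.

ISO 6400

Aperture: f/1.4 → f/2 — 1 stop smaller aperture (darker).
Shutter speed: 1/60 → 1/125 → 1/250 → 1/500 → 1/1000 — 4 stops faster (darker).
Net change so far: 5 stops darker. Offset with the ISO: 200 → 400 → 800 → 1600 → 3200 → 6400.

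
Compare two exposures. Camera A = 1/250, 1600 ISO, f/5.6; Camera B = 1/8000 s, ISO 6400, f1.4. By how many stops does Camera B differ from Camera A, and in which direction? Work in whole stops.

1 stop brighter

Aperture: f/5.6 → f/4 → f/2.8 → f/2 → f/1.4 — 4 stops opened up (brighter).
Shutter speed: 1/250 → 1/500 → 1/1000 → 1/2000 → 1/4000 → 1/8000 — 5 stops faster (darker).
ISO: 1600 → 3200 → 6400 — 2 stops higher (brighter).
Net: +4 −5 +2 = +1 stop.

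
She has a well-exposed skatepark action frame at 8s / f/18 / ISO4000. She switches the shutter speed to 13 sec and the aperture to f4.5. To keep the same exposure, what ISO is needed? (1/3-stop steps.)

Shutter speed: 8 → 10 → 13 — 2/3 stop longer (brighter).
Aperture: f/18 → f/16 → f/14 → f/13 → f/11 → f/10 → f/9 → f/8 → f/7.1 → f/6.3 → f/5.6 → f/5 → f/4.5 — 4 stops opened up (brighter).
Net change so far: 4 2/3 stops brighter. Offset with the ISO: 4000 → 3200 → 2500 → 2000 → 1600 → 1250 → 1000 → 800 → 640 → 500 → 400 → 320 → 250 → 200 → 160.

ISO 160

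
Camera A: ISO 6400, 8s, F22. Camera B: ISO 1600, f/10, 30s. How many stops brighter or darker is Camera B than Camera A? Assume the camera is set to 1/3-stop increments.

Aperture: f/22 → f/20 → f/18 → f/16 → f/14 → f/13 → f/11 → f/10 — 2 1/3 stops larger aperture (brighter).
Shutter speed: 8 → 10 → 13 → 15 → 20 → 25 → 30 — 2 stops slower (brighter).
ISO: 6400 → 5000 → 4000 → 3200 → 2500 → 2000 → 1600 — 2 stops lower (darker).
Net: +2 1/3 +2 −2 = +2 1/3 stops.

2 1/3 stops brighter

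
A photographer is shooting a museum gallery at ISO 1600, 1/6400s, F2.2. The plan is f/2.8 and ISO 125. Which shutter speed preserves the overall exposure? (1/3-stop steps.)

1/320s

Aperture: f/2.2 → f/2.5 → f/2.8 — 2/3 stop stopped down (darker).
ISO: 1600 → 1250 → 1000 → 800 → 640 → 500 → 400 → 320 → 250 → 200 → 160 → 125 — 3 2/3 stops dropped (darker).
Net change so far: 4 1/3 stops darker. Offset with the shutter speed: 1/6400 → 1/5000 → 1/4000 → 1/3200 → 1/2500 → 1/2000 → 1/1600 → 1/1250 → 1/1000 → 1/800 → 1/640 → 1/500 → 1/400 → 1/320.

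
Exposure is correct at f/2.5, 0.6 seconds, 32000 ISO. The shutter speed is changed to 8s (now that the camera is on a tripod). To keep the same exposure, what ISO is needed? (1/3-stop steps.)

Shutter speed: 0.6 → 0.8 → 1 → 1.3 → 1.6 → 2 → 2.5 → 3.2 → 4 → 5 → 6 → 8 — 3 2/3 stops slower (brighter).
Need 3 2/3 stops darker from the ISO: 32000 → 25600 → 20000 → 16000 → 12800 → 10000 → 8000 → 6400 → 5000 → 4000 → 3200 → 2500.

ISO 2500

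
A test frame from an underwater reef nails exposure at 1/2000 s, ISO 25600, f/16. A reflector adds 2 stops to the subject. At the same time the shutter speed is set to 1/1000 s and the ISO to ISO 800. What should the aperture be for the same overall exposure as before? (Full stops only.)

Scene light: 2 stops brighter.
Shutter speed: 1/2000 → 1/1000 — 1 stop slower (brighter).
ISO: 25600 → 12800 → 6400 → 3200 → 1600 → 800 — 5 stops lower (darker).
Net so far: 2 stops darker. Aperture: f/16 → f/11 → f/8.

f/8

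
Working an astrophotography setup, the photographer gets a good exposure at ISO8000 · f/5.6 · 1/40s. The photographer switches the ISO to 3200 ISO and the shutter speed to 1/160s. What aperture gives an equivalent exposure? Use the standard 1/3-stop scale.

ISO: 8000 → 6400 → 5000 → 4000 → 3200 — 1 1/3 stops dropped (darker).
Shutter speed: 1/40 → 1/50 → 1/60 → 1/80 → 1/100 → 1/125 → 1/160 — 2 stops shorter (darker).
Net change so far: 3 1/3 stops darker. Offset with the aperture: f/5.6 → f/5 → f/4.5 → f/4 → f/3.5 → f/3.2 → f/2.8 → f/2.5 → f/2.2 → f/2 → f/1.8.

f/1.8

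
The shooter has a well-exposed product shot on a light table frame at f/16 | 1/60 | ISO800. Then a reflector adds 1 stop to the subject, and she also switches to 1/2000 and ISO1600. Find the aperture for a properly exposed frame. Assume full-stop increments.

Scene light: 1 stop brighter.
Shutter speed: 1/60 → 1/125 → 1/250 → 1/500 → 1/1000 → 1/2000 — 5 stops shorter (darker).
ISO: 800 → 1600 — 1 stop raised (brighter).
Net so far: 3 stops darker. Aperture: f/16 → f/11 → f/8 → f/5.6.

f/5.6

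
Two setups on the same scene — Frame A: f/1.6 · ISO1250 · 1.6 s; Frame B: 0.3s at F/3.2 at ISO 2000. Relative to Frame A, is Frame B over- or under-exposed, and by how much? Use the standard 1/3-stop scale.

Aperture: f/1.6 → f/1.8 → f/2 → f/2.2 → f/2.5 → f/2.8 → f/3.2 — 2 stops smaller aperture (darker).
Shutter speed: 1.6 → 1.3 → 1 → 0.8 → 0.6 → 0.5 → 0.4 → 0.3 — 2 1/3 stops faster (darker).
ISO: 1250 → 1600 → 2000 — 2/3 stop raised (brighter).
Net: −2 −2 1/3 +2/3 = −3 2/3 stops.

3 2/3 stops darker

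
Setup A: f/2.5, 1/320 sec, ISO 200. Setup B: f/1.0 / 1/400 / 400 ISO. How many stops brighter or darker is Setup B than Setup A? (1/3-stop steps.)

Aperture: f/2.5 → f/2.2 → f/2 → f/1.8 → f/1.6 → f/1.4 → f/1.2 → f/1.1 → f/1.0 — 2 2/3 stops opened up (brighter).
Shutter speed: 1/320 → 1/400 — 1/3 stop shorter (darker).
ISO: 200 → 250 → 320 → 400 — 1 stop higher (brighter).
Net: +2 2/3 −1/3 +1 = +3 1/3 stops.

3 1/3 stops brighter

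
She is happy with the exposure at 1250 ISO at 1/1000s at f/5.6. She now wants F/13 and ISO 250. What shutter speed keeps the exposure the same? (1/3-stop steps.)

1/40s

Aperture: f/5.6 → f/6.3 → f/7.1 → f/8 → f/9 → f/10 → f/11 → f/13 — 2 1/3 stops narrower (darker).
ISO: 1250 → 1000 → 800 → 640 → 500 → 400 → 320 → 250 — 2 1/3 stops dropped (darker).
Net change so far: 4 2/3 stops darker. Offset with the shutter speed: 1/1000 → 1/800 → 1/640 → 1/500 → 1/400 → 1/320 → 1/250 → 1/200 → 1/160 → 1/125 → 1/100 → 1/80 → 1/60 → 1/50 → 1/40.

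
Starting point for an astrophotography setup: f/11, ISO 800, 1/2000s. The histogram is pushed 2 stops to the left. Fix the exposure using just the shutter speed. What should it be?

Underexposed by 2 stops → need 2 stops brighter.
Shutter speed: 1/2000 → 1/1000 → 1/500.

1/500s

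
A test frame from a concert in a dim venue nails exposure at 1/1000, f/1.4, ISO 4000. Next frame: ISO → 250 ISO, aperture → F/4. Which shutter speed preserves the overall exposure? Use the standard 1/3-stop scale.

1/8s

ISO: 4000 → 3200 → 2500 → 2000 → 1600 → 1250 → 1000 → 800 → 640 → 500 → 400 → 320 → 250 — 4 stops lower (darker).
Aperture: f/1.4 → f/1.6 → f/1.8 → f/2 → f/2.2 → f/2.5 → f/2.8 → f/3.2 → f/3.5 → f/4 — 3 stops smaller aperture (darker).
Net change so far: 7 stops darker. Offset with the shutter speed: 1/1000 → 1/800 → 1/640 → 1/500 → 1/400 → 1/320 → 1/250 → 1/200 → 1/160 → 1/125 → 1/100 → 1/80 → 1/60 → 1/50 → 1/40 → 1/30 → 1/25 → 1/20 → 1/15 → 1/13 → 1/10 → 1/8.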